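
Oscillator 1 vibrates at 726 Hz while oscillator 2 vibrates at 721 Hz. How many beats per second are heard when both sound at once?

5 Hz

Beats arise from superposition of two nearby frequencies; the beat rate is |f₁ − f₂|.
|726 − 721| = 5 Hz.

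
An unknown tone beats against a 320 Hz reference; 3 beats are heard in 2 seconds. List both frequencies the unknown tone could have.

Beat frequency = 3/2 = 1.5 Hz.
|f − 320| = 1.5, so f = 320 ± 1.5.

318.5 Hz or 321.5 Hz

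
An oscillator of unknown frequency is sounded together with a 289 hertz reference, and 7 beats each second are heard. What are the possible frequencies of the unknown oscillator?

282 Hz or 296 Hz

|f − 289| = 7, so f = 289 ± 7.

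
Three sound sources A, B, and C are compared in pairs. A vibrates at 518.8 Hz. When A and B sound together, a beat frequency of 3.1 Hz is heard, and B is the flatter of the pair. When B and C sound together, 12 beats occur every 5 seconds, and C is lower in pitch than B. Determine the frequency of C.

513.3 Hz

B is below A, so f_B = 518.8 − 3.1 = 515.7 Hz.
B–C: Beat frequency = 12/5 = 2.4 Hz.
C is below B, so f_C = 515.7 − 2.4 = 513.3 Hz.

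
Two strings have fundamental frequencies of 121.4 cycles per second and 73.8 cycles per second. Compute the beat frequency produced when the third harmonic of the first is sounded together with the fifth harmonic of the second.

4.8 Hz

Third harmonic of the first: 3·121.4 = 364.2 Hz.
Fifth harmonic of the second: 5·73.8 = 369.0 Hz.
f_beat = |364.2 − 369.0| = 4.8 Hz.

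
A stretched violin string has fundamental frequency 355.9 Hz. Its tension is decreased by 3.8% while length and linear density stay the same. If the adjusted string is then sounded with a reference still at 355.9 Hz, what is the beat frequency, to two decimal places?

For a string, f ∝ √T, so the new frequency is 355.9·√0.962 = 349.0724 Hz.
f_beat = |349.0724 − 355.9| = 6.83 Hz.

6.83 Hz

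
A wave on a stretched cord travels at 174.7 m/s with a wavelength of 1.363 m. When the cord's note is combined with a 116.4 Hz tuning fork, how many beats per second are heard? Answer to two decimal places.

Source frequency f = v/λ = 174.7/1.363 = 128.1731 Hz.
f_beat = |128.1731 − 116.4| = 11.77 Hz.

11.77 Hz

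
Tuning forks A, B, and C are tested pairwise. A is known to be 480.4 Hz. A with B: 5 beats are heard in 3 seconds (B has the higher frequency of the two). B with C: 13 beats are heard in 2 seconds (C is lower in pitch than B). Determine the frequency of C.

A–B: Beat frequency = 5/3 = 1.6667 Hz.
B is above A, so f_B = 480.4 + 1.6667 = 482.0667 Hz.
B–C: Beat frequency = 13/2 = 6.5 Hz.
C is below B, so f_C = 482.0667 − 6.5 = 475.5667 Hz.

475.5667 Hz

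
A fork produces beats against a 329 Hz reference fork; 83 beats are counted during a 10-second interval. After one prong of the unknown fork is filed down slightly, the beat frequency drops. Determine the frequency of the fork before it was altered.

320.7 Hz

Beat frequency = 83/10 = 8.3 Hz.
|f − 329| = 8.3, so the fork was at either 320.7 Hz or 337.3 Hz.
Filing a prong removes mass and raises the fork's frequency; the adjustment raises the fork's frequency.
The beat rate fell, so the adjustment moved the fork toward 329 Hz — it must have started below the reference.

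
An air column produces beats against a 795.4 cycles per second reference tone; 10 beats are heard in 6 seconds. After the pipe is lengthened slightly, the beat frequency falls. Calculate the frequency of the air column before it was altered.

797.0667 Hz

Beat frequency = 10/6 = 1.6667 Hz.
|f − 795.4| = 1.6667, so the air column was at either 793.7333 Hz or 797.0667 Hz.
A longer pipe has a lower fundamental; the adjustment lowers the air column's frequency.
The beat rate fell, so the adjustment moved the air column toward 795.4 Hz — it must have started above the reference.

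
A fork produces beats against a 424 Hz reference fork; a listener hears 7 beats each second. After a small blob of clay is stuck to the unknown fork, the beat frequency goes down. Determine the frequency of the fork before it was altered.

|f − 424| = 7, so the fork was at either 417 Hz or 431 Hz.
Adding mass to a fork lowers its frequency; the adjustment lowers the fork's frequency.
The beat rate fell, so the adjustment moved the fork toward 424 Hz — it must have started above the reference.

431 Hz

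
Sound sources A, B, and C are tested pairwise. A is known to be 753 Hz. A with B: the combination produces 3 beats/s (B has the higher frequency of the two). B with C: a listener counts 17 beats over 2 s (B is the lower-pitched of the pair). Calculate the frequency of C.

764.5 Hz

B is above A, so f_B = 753 + 3 = 756 Hz.
B–C: Beat frequency = 17/2 = 8.5 Hz.
C is above B, so f_C = 756 + 8.5 = 764.5 Hz.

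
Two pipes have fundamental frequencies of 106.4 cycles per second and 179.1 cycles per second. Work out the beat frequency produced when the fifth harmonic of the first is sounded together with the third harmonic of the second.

5.3 Hz

Fifth harmonic of the first: 5·106.4 = 532.0 Hz.
Third harmonic of the second: 3·179.1 = 537.3 Hz.
f_beat = |532.0 − 537.3| = 5.3 Hz.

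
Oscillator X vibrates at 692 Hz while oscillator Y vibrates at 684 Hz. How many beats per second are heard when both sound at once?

f_beat = |f₁ − f₂|.
|692 − 684| = 8 Hz.

8 Hz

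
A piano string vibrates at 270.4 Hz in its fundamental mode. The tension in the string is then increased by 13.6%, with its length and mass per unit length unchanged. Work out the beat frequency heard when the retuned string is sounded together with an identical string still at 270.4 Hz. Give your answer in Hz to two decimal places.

17.80 Hz

For a string, f ∝ √T, so the new frequency is 270.4·√1.136 = 288.2012 Hz.
f_beat = |288.2012 − 270.4| = 17.80 Hz.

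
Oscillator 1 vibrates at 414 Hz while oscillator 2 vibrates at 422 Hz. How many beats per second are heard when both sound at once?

Beats arise from superposition of two nearby frequencies; the beat rate is |f₁ − f₂|.
|414 − 422| = 8 Hz.

8 Hz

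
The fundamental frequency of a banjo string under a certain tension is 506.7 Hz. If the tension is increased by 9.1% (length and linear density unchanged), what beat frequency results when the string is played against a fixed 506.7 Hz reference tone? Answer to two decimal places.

For a string, f ∝ √T, so the new frequency is 506.7·√1.091 = 529.2529 Hz.
f_beat = |529.2529 − 506.7| = 22.55 Hz.

22.55 Hz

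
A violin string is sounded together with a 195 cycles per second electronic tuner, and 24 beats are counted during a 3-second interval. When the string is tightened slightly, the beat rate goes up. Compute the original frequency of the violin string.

203 Hz

Beat frequency = 24/3 = 8 Hz.
|f − 195| = 8, so the violin string was at either 187 Hz or 203 Hz.
Increasing tension raises a string's frequency; the adjustment raises the violin string's frequency.
The beat rate rose, so the adjustment moved the violin string further from 195 Hz — it was already above the reference.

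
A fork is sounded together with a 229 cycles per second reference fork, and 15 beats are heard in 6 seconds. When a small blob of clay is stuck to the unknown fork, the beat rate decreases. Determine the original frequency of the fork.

Beat frequency = 15/6 = 2.5 Hz.
|f − 229| = 2.5, so the fork was at either 226.5 Hz or 231.5 Hz.
Adding mass to a fork lowers its frequency; the adjustment lowers the fork's frequency.
The beat rate fell, so the adjustment moved the fork toward 229 Hz — it must have started above the reference.

231.5 Hz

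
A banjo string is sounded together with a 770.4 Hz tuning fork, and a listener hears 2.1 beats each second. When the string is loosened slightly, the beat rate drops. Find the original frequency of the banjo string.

|f − 770.4| = 2.1, so the banjo string was at either 768.3 Hz or 772.5 Hz.
Reducing tension lowers a string's frequency; the adjustment lowers the banjo string's frequency.
The beat rate fell, so the adjustment moved the banjo string toward 770.4 Hz — it must have started above the reference.

772.5 Hz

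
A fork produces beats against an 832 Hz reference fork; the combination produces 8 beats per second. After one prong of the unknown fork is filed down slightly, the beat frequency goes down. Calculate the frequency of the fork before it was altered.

|f − 832| = 8, so the fork was at either 824 Hz or 840 Hz.
Filing a prong removes mass and raises the fork's frequency; the adjustment raises the fork's frequency.
The beat rate fell, so the adjustment moved the fork toward 832 Hz — it must have started below the reference.

824 Hz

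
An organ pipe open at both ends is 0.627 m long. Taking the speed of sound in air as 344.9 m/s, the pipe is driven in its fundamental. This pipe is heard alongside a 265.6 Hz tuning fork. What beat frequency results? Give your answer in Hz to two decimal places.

Open pipe: f_n = n·v/(2L) = 1·344.9/(2·0.627) = 275.0399 Hz.
f_beat = |275.0399 − 265.6| = 9.44 Hz.

9.44 Hz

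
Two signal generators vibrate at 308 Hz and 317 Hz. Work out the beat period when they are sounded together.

f_beat = |308 − 317| = 9 Hz.
Beat period T = 1 / f_beat = 1 / 9 s.

0.111 s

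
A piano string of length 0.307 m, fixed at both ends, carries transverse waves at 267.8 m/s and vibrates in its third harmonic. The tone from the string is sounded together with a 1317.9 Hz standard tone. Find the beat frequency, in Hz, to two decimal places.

9.43 Hz

For a string fixed at both ends, f_n = n·v/(2L) = 3·267.8/(2·0.307) = 1308.4691 Hz.
f_beat = |1308.4691 − 1317.9| = 9.43 Hz.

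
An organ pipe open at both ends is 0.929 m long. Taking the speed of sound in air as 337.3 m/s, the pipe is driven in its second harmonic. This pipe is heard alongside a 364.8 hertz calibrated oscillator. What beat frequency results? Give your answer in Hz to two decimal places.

Open pipe: f_n = n·v/(2L) = 2·337.3/(2·0.929) = 363.0786 Hz.
f_beat = |363.0786 − 364.8| = 1.72 Hz.

1.72 Hz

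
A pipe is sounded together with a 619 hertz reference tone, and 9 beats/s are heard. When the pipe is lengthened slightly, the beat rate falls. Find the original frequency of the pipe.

|f − 619| = 9, so the pipe was at either 610 Hz or 628 Hz.
A longer pipe has a lower fundamental; the adjustment lowers the pipe's frequency.
The beat rate fell, so the adjustment moved the pipe toward 619 Hz — it must have started above the reference.

628 Hz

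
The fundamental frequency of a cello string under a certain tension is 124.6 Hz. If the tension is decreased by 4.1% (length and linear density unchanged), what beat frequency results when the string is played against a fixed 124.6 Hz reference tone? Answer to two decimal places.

2.58 Hz

For a string, f ∝ √T, so the new frequency is 124.6·√0.959 = 122.0190 Hz.
f_beat = |122.0190 − 124.6| = 2.58 Hz.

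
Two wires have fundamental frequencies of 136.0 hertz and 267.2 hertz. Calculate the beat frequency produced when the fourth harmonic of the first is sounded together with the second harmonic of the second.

Fourth harmonic of the first: 4·136.0 = 544.0 Hz.
Second harmonic of the second: 2·267.2 = 534.4 Hz.
f_beat = |544.0 − 534.4| = 9.6 Hz.

9.6 Hz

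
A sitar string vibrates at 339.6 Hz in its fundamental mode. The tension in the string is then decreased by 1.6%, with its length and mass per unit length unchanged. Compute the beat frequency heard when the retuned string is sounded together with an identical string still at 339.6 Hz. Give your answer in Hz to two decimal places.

2.73 Hz

For a string, f ∝ √T, so the new frequency is 339.6·√0.984 = 336.8722 Hz.
f_beat = |336.8722 − 339.6| = 2.73 Hz.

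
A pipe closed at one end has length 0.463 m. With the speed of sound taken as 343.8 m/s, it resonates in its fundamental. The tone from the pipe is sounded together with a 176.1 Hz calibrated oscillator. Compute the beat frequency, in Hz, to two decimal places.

9.54 Hz

Closed pipe (odd harmonics): f_n = n·v/(4L) = 1·343.8/(4·0.463) = 185.6371 Hz.
f_beat = |185.6371 − 176.1| = 9.54 Hz.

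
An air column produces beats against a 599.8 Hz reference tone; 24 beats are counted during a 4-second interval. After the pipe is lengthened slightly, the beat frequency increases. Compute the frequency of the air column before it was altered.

Beat frequency = 24/4 = 6 Hz.
|f − 599.8| = 6, so the air column was at either 593.8 Hz or 605.8 Hz.
A longer pipe has a lower fundamental; the adjustment lowers the air column's frequency.
The beat rate rose, so the adjustment moved the air column further from 599.8 Hz — it was already below the reference.

593.8 Hz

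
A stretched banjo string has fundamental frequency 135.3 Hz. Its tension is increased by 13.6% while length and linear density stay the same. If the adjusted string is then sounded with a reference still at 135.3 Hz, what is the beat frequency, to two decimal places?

8.91 Hz

For a string, f ∝ √T, so the new frequency is 135.3·√1.136 = 144.2072 Hz.
f_beat = |144.2072 − 135.3| = 8.91 Hz.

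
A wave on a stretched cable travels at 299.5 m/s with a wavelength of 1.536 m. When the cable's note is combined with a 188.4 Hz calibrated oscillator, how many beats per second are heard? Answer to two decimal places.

Source frequency f = v/λ = 299.5/1.536 = 194.9870 Hz.
f_beat = |194.9870 − 188.4| = 6.59 Hz.

6.59 Hz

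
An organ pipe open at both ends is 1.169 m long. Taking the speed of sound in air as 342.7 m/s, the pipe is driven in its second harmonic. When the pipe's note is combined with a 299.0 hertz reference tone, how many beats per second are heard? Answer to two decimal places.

Open pipe: f_n = n·v/(2L) = 2·342.7/(2·1.169) = 293.1565 Hz.
f_beat = |293.1565 − 299.0| = 5.84 Hz.

5.84 Hz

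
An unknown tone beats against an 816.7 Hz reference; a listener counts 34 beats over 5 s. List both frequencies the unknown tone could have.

Beat frequency = 34/5 = 6.8 Hz.
|f − 816.7| = 6.8, so f = 816.7 ± 6.8.

809.9 Hz or 823.5 Hz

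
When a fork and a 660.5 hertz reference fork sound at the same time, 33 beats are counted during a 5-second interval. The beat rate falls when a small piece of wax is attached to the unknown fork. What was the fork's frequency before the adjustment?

667.1 Hz

Beat frequency = 33/5 = 6.6 Hz.
|f − 660.5| = 6.6, so the fork was at either 653.9 Hz or 667.1 Hz.
Loading a fork with wax lowers its frequency; the adjustment lowers the fork's frequency.
The beat rate fell, so the adjustment moved the fork toward 660.5 Hz — it must have started above the reference.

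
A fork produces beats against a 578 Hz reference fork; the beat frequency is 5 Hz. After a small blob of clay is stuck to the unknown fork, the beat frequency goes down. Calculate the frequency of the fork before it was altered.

583 Hz

|f − 578| = 5, so the fork was at either 573 Hz or 583 Hz.
Adding mass to a fork lowers its frequency; the adjustment lowers the fork's frequency.
The beat rate fell, so the adjustment moved the fork toward 578 Hz — it must have started above the reference.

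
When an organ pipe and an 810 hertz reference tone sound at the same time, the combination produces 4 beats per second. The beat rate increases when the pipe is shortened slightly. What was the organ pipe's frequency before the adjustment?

814 Hz

|f − 810| = 4, so the organ pipe was at either 806 Hz or 814 Hz.
A shorter pipe has a higher fundamental; the adjustment raises the organ pipe's frequency.
The beat rate rose, so the adjustment moved the organ pipe further from 810 Hz — it was already above the reference.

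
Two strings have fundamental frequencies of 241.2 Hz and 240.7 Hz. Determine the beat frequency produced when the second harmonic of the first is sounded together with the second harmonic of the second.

Second harmonic of the first: 2·241.2 = 482.4 Hz.
Second harmonic of the second: 2·240.7 = 481.4 Hz.
f_beat = |482.4 − 481.4| = 1.0 Hz.

1.0 Hz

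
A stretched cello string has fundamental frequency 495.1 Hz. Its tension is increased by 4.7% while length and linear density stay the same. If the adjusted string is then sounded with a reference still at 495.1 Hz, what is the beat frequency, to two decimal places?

11.50 Hz

For a string, f ∝ √T, so the new frequency is 495.1·√1.047 = 506.6013 Hz.
f_beat = |506.6013 − 495.1| = 11.50 Hz.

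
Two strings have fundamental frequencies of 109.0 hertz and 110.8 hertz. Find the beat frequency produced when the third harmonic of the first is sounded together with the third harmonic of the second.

Third harmonic of the first: 3·109.0 = 327.0 Hz.
Third harmonic of the second: 3·110.8 = 332.4 Hz.
f_beat = |327.0 − 332.4| = 5.4 Hz.

5.4 Hz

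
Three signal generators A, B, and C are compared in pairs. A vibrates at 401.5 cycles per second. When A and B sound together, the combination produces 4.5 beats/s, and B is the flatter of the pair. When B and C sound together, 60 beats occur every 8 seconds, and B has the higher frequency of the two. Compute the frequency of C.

B is below A, so f_B = 401.5 − 4.5 = 397 Hz.
B–C: Beat frequency = 60/8 = 7.5 Hz.
C is below B, so f_C = 397 − 7.5 = 389.5 Hz.

389.5 Hz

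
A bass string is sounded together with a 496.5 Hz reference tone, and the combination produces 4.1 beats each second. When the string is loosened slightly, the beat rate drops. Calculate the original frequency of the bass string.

500.6 Hz

|f − 496.5| = 4.1, so the bass string was at either 492.4 Hz or 500.6 Hz.
Reducing tension lowers a string's frequency; the adjustment lowers the bass string's frequency.
The beat rate fell, so the adjustment moved the bass string toward 496.5 Hz — it must have started above the reference.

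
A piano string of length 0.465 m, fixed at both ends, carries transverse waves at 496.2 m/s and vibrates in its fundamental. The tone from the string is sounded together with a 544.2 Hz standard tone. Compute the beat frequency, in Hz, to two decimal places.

For a string fixed at both ends, f_n = n·v/(2L) = 1·496.2/(2·0.465) = 533.5484 Hz.
f_beat = |533.5484 − 544.2| = 10.65 Hz.

10.65 Hz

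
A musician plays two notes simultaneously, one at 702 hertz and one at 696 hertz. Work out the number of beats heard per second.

Beats arise from superposition of two nearby frequencies; the beat rate is |f₁ − f₂|.
|702 − 696| = 6 Hz.

6 Hz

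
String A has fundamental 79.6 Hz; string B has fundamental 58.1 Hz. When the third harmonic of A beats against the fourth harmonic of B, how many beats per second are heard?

6.4 Hz

Third harmonic of the first: 3·79.6 = 238.8 Hz.
Fourth harmonic of the second: 4·58.1 = 232.4 Hz.
f_beat = |238.8 − 232.4| = 6.4 Hz.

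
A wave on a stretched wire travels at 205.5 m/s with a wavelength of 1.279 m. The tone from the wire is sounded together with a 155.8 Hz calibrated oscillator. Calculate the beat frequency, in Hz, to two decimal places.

4.87 Hz

Source frequency f = v/λ = 205.5/1.279 = 160.6724 Hz.
f_beat = |160.6724 − 155.8| = 4.87 Hz.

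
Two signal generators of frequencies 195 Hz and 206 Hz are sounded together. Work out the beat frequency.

f_beat = |f₁ − f₂|.
|195 − 206| = 11 Hz.

11 Hz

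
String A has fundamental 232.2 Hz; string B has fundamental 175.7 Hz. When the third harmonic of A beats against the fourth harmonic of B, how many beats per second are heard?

Third harmonic of the first: 3·232.2 = 696.6 Hz.
Fourth harmonic of the second: 4·175.7 = 702.8 Hz.
f_beat = |696.6 − 702.8| = 6.2 Hz.

6.2 Hz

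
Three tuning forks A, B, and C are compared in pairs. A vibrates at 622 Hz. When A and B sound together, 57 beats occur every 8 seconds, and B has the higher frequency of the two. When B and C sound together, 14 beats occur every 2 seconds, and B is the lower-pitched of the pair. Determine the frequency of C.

636.125 Hz

A–B: Beat frequency = 57/8 = 7.125 Hz.
B is above A, so f_B = 622 + 7.125 = 629.125 Hz.
B–C: Beat frequency = 14/2 = 7 Hz.
C is above B, so f_C = 629.125 + 7 = 636.125 Hz.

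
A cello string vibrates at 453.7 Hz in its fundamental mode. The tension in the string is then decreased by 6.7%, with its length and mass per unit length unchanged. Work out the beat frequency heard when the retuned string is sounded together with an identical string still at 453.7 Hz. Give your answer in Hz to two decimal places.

For a string, f ∝ √T, so the new frequency is 453.7·√0.933 = 438.2376 Hz.
f_beat = |438.2376 − 453.7| = 15.46 Hz.

15.46 Hz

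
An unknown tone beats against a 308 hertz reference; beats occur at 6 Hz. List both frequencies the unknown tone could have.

|f − 308| = 6, so f = 308 ± 6.

302 Hz or 314 Hz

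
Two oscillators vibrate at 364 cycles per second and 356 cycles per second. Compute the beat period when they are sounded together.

f_beat = |364 − 356| = 8 Hz.
Beat period T = 1 / f_beat = 1 / 8 s.

0.125 s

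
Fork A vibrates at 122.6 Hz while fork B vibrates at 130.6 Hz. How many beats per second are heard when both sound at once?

8 Hz

The beat frequency equals the magnitude of the frequency difference.
|122.6 − 130.6| = 8 Hz.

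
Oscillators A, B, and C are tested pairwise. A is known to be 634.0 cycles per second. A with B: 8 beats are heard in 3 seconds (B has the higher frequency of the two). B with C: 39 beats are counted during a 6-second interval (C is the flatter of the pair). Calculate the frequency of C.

630.1667 Hz

A–B: Beat frequency = 8/3 = 2.6667 Hz.
B is above A, so f_B = 634.0 + 2.6667 = 636.6667 Hz.
B–C: Beat frequency = 39/6 = 6.5 Hz.
C is below B, so f_C = 636.6667 − 6.5 = 630.1667 Hz.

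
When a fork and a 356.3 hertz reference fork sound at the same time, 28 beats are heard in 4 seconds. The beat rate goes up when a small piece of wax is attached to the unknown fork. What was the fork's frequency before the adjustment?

Beat frequency = 28/4 = 7 Hz.
|f − 356.3| = 7, so the fork was at either 349.3 Hz or 363.3 Hz.
Loading a fork with wax lowers its frequency; the adjustment lowers the fork's frequency.
The beat rate rose, so the adjustment moved the fork further from 356.3 Hz — it was already below the reference.

349.3 Hz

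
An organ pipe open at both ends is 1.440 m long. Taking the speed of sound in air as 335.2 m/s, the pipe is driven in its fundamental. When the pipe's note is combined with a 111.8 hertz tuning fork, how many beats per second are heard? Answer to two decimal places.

Open pipe: f_n = n·v/(2L) = 1·335.2/(2·1.440) = 116.3889 Hz.
f_beat = |116.3889 − 111.8| = 4.59 Hz.

4.59 Hz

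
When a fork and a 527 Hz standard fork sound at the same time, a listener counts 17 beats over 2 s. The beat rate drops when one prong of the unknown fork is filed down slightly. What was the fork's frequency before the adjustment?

518.5 Hz

Beat frequency = 17/2 = 8.5 Hz.
|f − 527| = 8.5, so the fork was at either 518.5 Hz or 535.5 Hz.
Filing a prong removes mass and raises the fork's frequency; the adjustment raises the fork's frequency.
The beat rate fell, so the adjustment moved the fork toward 527 Hz — it must have started below the reference.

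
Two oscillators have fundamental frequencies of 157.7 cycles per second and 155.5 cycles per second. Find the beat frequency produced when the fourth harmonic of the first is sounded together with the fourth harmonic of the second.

8.8 Hz

Fourth harmonic of the first: 4·157.7 = 630.8 Hz.
Fourth harmonic of the second: 4·155.5 = 622.0 Hz.
f_beat = |630.8 − 622.0| = 8.8 Hz.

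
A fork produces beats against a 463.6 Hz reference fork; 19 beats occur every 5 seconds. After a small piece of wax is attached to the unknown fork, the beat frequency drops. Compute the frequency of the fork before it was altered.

467.4 Hz

Beat frequency = 19/5 = 3.8 Hz.
|f − 463.6| = 3.8, so the fork was at either 459.8 Hz or 467.4 Hz.
Loading a fork with wax lowers its frequency; the adjustment lowers the fork's frequency.
The beat rate fell, so the adjustment moved the fork toward 463.6 Hz — it must have started above the reference.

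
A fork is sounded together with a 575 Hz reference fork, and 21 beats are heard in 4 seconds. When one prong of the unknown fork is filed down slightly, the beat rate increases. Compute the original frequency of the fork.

Beat frequency = 21/4 = 5.25 Hz.
|f − 575| = 5.25, so the fork was at either 569.75 Hz or 580.25 Hz.
Filing a prong removes mass and raises the fork's frequency; the adjustment raises the fork's frequency.
The beat rate rose, so the adjustment moved the fork further from 575 Hz — it was already above the reference.

580.25 Hz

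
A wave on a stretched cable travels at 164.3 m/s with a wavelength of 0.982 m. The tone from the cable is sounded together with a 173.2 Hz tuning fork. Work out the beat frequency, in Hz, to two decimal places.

Source frequency f = v/λ = 164.3/0.982 = 167.3116 Hz.
f_beat = |167.3116 − 173.2| = 5.89 Hz.

5.89 Hz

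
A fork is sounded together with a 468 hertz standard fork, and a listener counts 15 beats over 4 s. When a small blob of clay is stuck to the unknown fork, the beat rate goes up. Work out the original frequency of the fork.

464.25 Hz

Beat frequency = 15/4 = 3.75 Hz.
|f − 468| = 3.75, so the fork was at either 464.25 Hz or 471.75 Hz.
Adding mass to a fork lowers its frequency; the adjustment lowers the fork's frequency.
The beat rate rose, so the adjustment moved the fork further from 468 Hz — it was already below the reference.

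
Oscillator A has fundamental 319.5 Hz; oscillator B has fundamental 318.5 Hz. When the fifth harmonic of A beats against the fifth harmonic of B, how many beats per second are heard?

Fifth harmonic of the first: 5·319.5 = 1597.5 Hz.
Fifth harmonic of the second: 5·318.5 = 1592.5 Hz.
f_beat = |1597.5 − 1592.5| = 5.0 Hz.

5.0 Hz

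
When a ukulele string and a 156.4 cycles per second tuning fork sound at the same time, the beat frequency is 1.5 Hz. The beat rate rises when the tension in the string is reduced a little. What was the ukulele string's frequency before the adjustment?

154.9 Hz

|f − 156.4| = 1.5, so the ukulele string was at either 154.9 Hz or 157.9 Hz.
Lower tension means lower frequency; the adjustment lowers the ukulele string's frequency.
The beat rate rose, so the adjustment moved the ukulele string further from 156.4 Hz — it was already below the reference.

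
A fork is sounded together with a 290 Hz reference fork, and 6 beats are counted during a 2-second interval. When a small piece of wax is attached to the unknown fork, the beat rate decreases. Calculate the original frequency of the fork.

293 Hz

Beat frequency = 6/2 = 3 Hz.
|f − 290| = 3, so the fork was at either 287 Hz or 293 Hz.
Loading a fork with wax lowers its frequency; the adjustment lowers the fork's frequency.
The beat rate fell, so the adjustment moved the fork toward 290 Hz — it must have started above the reference.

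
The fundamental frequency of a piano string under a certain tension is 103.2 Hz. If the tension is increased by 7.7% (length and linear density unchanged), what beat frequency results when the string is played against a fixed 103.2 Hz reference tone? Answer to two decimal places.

3.90 Hz

For a string, f ∝ √T, so the new frequency is 103.2·√1.077 = 107.0995 Hz.
f_beat = |107.0995 − 103.2| = 3.90 Hz.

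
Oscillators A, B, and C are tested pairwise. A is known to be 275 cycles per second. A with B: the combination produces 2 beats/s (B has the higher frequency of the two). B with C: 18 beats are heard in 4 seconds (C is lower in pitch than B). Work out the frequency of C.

B is above A, so f_B = 275 + 2 = 277 Hz.
B–C: Beat frequency = 18/4 = 4.5 Hz.
C is below B, so f_C = 277 − 4.5 = 272.5 Hz.

272.5 Hz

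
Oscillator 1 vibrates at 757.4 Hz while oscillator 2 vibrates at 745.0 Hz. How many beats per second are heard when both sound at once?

f_beat = |f₁ − f₂|.
|757.4 − 745.0| = 12.4 Hz.

12.4 Hz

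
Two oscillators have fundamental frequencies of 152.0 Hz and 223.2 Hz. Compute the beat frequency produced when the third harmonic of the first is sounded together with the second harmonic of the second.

Third harmonic of the first: 3·152.0 = 456.0 Hz.
Second harmonic of the second: 2·223.2 = 446.4 Hz.
f_beat = |456.0 − 446.4| = 9.6 Hz.

9.6 Hz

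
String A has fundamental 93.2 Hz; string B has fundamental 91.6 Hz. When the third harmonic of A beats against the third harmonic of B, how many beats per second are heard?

4.8 Hz

Third harmonic of the first: 3·93.2 = 279.6 Hz.
Third harmonic of the second: 3·91.6 = 274.8 Hz.
f_beat = |279.6 − 274.8| = 4.8 Hz.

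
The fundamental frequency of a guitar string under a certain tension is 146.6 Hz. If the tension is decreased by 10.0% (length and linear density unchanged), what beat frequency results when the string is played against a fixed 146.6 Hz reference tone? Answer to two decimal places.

7.52 Hz

For a string, f ∝ √T, so the new frequency is 146.6·√0.900 = 139.0770 Hz.
f_beat = |139.0770 − 146.6| = 7.52 Hz.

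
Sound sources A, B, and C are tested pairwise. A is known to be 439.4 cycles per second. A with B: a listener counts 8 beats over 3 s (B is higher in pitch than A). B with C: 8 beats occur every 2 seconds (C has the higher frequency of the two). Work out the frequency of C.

A–B: Beat frequency = 8/3 = 2.6667 Hz.
B is above A, so f_B = 439.4 + 2.6667 = 442.0667 Hz.
B–C: Beat frequency = 8/2 = 4 Hz.
C is above B, so f_C = 442.0667 + 4 = 446.0667 Hz.

446.0667 Hz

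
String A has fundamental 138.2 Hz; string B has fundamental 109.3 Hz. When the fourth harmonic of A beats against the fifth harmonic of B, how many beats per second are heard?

6.3 Hz

Fourth harmonic of the first: 4·138.2 = 552.8 Hz.
Fifth harmonic of the second: 5·109.3 = 546.5 Hz.
f_beat = |552.8 − 546.5| = 6.3 Hz.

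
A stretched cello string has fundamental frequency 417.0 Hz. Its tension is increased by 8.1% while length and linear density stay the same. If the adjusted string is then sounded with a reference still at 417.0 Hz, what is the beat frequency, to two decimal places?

16.56 Hz

For a string, f ∝ √T, so the new frequency is 417.0·√1.081 = 433.5597 Hz.
f_beat = |433.5597 − 417.0| = 16.56 Hz.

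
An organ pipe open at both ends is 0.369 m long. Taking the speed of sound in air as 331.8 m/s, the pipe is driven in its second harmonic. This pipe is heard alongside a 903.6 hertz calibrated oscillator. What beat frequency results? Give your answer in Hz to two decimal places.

4.41 Hz

Open pipe: f_n = n·v/(2L) = 2·331.8/(2·0.369) = 899.1870 Hz.
f_beat = |899.1870 − 903.6| = 4.41 Hz.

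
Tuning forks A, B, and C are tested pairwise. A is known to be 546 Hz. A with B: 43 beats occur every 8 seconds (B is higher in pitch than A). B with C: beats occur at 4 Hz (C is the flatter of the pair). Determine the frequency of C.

A–B: Beat frequency = 43/8 = 5.375 Hz.
B is above A, so f_B = 546 + 5.375 = 551.375 Hz.
C is below B, so f_C = 551.375 − 4 = 547.375 Hz.

547.375 Hz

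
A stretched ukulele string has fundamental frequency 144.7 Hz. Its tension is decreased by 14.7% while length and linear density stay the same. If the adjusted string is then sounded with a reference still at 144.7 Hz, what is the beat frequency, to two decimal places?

For a string, f ∝ √T, so the new frequency is 144.7·√0.853 = 133.6420 Hz.
f_beat = |133.6420 − 144.7| = 11.06 Hz.

11.06 Hz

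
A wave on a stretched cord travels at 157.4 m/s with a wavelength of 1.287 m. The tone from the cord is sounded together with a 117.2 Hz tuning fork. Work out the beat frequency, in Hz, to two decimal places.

Source frequency f = v/λ = 157.4/1.287 = 122.2999 Hz.
f_beat = |122.2999 − 117.2| = 5.10 Hz.

5.10 Hz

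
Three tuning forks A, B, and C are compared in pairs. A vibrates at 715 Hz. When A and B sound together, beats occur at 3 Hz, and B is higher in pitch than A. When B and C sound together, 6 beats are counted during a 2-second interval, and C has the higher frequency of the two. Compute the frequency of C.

B is above A, so f_B = 715 + 3 = 718 Hz.
B–C: Beat frequency = 6/2 = 3 Hz.
C is above B, so f_C = 718 + 3 = 721 Hz.

721 Hz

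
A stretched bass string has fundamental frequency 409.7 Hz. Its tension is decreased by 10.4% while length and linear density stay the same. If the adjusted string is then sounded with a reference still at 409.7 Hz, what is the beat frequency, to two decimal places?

For a string, f ∝ √T, so the new frequency is 409.7·√0.896 = 387.8109 Hz.
f_beat = |387.8109 − 409.7| = 21.89 Hz.

21.89 Hz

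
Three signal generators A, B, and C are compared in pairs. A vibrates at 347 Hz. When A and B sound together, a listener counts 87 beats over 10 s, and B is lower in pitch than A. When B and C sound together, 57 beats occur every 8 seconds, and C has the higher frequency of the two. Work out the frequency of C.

345.425 Hz

A–B: Beat frequency = 87/10 = 8.7 Hz.
B is below A, so f_B = 347 − 8.7 = 338.3 Hz.
B–C: Beat frequency = 57/8 = 7.125 Hz.
C is above B, so f_C = 338.3 + 7.125 = 345.425 Hz.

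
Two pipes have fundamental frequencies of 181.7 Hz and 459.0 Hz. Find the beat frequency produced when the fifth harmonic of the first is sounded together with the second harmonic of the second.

9.5 Hz

Fifth harmonic of the first: 5·181.7 = 908.5 Hz.
Second harmonic of the second: 2·459.0 = 918.0 Hz.
f_beat = |908.5 − 918.0| = 9.5 Hz.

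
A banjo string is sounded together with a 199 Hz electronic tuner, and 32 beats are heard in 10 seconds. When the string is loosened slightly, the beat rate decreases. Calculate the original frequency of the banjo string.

202.2 Hz

Beat frequency = 32/10 = 3.2 Hz.
|f − 199| = 3.2, so the banjo string was at either 195.8 Hz or 202.2 Hz.
Reducing tension lowers a string's frequency; the adjustment lowers the banjo string's frequency.
The beat rate fell, so the adjustment moved the banjo string toward 199 Hz — it must have started above the reference.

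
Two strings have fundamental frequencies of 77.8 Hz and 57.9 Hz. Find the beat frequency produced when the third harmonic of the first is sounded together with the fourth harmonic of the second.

1.8 Hz

Third harmonic of the first: 3·77.8 = 233.4 Hz.
Fourth harmonic of the second: 4·57.9 = 231.6 Hz.
f_beat = |233.4 − 231.6| = 1.8 Hz.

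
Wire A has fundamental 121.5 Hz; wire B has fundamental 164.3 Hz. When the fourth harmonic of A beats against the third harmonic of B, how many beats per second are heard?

Fourth harmonic of the first: 4·121.5 = 486.0 Hz.
Third harmonic of the second: 3·164.3 = 492.9 Hz.
f_beat = |486.0 − 492.9| = 6.9 Hz.

6.9 Hz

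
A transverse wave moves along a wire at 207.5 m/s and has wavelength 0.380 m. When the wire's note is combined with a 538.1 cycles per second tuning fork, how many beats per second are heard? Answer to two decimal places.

Source frequency f = v/λ = 207.5/0.380 = 546.0526 Hz.
f_beat = |546.0526 − 538.1| = 7.95 Hz.

7.95 Hz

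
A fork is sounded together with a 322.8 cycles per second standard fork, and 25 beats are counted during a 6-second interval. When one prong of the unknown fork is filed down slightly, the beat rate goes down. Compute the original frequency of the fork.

Beat frequency = 25/6 = 4.1667 Hz.
|f − 322.8| = 4.1667, so the fork was at either 318.6333 Hz or 326.9667 Hz.
Filing a prong removes mass and raises the fork's frequency; the adjustment raises the fork's frequency.
The beat rate fell, so the adjustment moved the fork toward 322.8 Hz — it must have started below the reference.

318.6333 Hz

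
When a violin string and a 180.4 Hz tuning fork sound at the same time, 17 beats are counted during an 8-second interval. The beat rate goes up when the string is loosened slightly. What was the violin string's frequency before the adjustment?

Beat frequency = 17/8 = 2.125 Hz.
|f − 180.4| = 2.125, so the violin string was at either 178.275 Hz or 182.525 Hz.
Reducing tension lowers a string's frequency; the adjustment lowers the violin string's frequency.
The beat rate rose, so the adjustment moved the violin string further from 180.4 Hz — it was already below the reference.

178.275 Hz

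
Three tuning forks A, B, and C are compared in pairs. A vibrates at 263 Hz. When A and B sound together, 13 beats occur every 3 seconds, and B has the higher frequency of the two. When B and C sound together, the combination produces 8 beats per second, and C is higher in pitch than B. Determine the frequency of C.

275.3333 Hz

A–B: Beat frequency = 13/3 = 4.3333 Hz.
B is above A, so f_B = 263 + 4.3333 = 267.3333 Hz.
C is above B, so f_C = 267.3333 + 8 = 275.3333 Hz.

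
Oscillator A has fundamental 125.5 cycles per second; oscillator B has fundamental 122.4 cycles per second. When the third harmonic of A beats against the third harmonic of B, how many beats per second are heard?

9.3 Hz

Third harmonic of the first: 3·125.5 = 376.5 Hz.
Third harmonic of the second: 3·122.4 = 367.2 Hz.
f_beat = |376.5 − 367.2| = 9.3 Hz.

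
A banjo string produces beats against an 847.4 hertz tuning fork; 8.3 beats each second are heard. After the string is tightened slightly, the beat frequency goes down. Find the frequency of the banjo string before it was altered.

839.1 Hz

|f − 847.4| = 8.3, so the banjo string was at either 839.1 Hz or 855.7 Hz.
Increasing tension raises a string's frequency; the adjustment raises the banjo string's frequency.
The beat rate fell, so the adjustment moved the banjo string toward 847.4 Hz — it must have started below the reference.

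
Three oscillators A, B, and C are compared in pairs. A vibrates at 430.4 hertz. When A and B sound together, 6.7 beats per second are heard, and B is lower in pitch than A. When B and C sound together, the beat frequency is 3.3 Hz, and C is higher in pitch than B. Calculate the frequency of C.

B is below A, so f_B = 430.4 − 6.7 = 423.7 Hz.
C is above B, so f_C = 423.7 + 3.3 = 427 Hz.

427 Hz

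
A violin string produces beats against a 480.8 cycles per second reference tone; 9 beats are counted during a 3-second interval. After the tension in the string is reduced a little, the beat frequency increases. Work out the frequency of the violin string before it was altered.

477.8 Hz

Beat frequency = 9/3 = 3 Hz.
|f − 480.8| = 3, so the violin string was at either 477.8 Hz or 483.8 Hz.
Lower tension means lower frequency; the adjustment lowers the violin string's frequency.
The beat rate rose, so the adjustment moved the violin string further from 480.8 Hz — it was already below the reference.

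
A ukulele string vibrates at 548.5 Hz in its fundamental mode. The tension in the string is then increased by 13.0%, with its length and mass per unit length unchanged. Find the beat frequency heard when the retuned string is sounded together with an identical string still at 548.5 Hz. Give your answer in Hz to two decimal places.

For a string, f ∝ √T, so the new frequency is 548.5·√1.130 = 583.0635 Hz.
f_beat = |583.0635 − 548.5| = 34.56 Hz.

34.56 Hz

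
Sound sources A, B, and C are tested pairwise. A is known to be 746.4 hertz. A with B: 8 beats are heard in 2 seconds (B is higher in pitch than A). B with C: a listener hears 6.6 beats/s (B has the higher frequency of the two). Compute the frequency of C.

A–B: Beat frequency = 8/2 = 4 Hz.
B is above A, so f_B = 746.4 + 4 = 750.4 Hz.
C is below B, so f_C = 750.4 − 6.6 = 743.8 Hz.

743.8 Hz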